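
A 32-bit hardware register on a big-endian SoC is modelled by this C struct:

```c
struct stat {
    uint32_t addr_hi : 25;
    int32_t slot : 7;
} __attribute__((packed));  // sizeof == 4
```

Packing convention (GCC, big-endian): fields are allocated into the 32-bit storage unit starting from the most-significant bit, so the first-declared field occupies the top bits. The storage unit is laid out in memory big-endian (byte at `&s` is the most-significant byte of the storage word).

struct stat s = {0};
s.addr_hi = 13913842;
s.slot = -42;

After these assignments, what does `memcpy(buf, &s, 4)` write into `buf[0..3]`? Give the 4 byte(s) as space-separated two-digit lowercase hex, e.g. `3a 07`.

6a 27 79 56

addr_hi (25b) val=13913842 bits=0xd44ef2 at bit 7: 0x6a277900
slot (7b) val=-42 bits=0x56 at bit 0: 0x6a277956
word = 0x6a277956 → big-endian bytes:
  [0]=0x6a  [1]=0x27  [2]=0x79  [3]=0x56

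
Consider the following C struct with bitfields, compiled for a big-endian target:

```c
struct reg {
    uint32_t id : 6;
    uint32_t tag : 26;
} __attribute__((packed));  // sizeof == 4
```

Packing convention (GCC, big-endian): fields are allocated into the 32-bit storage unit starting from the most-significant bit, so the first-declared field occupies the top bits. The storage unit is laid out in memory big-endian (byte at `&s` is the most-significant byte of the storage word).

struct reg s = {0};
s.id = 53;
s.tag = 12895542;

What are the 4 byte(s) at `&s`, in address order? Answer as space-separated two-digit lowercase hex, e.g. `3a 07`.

[26+:6] id=53 & 0x3f = 0x35; word=0xd4000000
[0+:26] tag=12895542 & 0x3ffffff = 0xc4c536; word=0xd4c4c536
word = 0xd4c4c536 → big-endian bytes:
  [0]=0xd4  [1]=0xc4  [2]=0xc5  [3]=0x36

d4 c4 c5 36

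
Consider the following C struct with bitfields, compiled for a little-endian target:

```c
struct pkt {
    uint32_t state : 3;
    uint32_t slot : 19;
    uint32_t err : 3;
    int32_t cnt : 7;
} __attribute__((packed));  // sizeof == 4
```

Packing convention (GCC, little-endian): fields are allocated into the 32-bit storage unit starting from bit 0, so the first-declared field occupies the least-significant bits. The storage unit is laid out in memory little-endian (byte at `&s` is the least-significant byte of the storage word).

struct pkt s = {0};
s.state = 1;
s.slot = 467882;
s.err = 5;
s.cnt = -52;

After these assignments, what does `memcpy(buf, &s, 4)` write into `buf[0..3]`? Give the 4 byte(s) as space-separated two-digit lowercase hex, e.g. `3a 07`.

51 1d 79 99

state:3 = 1 → 0x1 << 0 → word 0x00000001
slot:19 = 467882 → 0x723aa << 3 → word 0x00391d51
err:3 = 5 → 0x5 << 22 → word 0x01791d51
cnt:7 = -52 → 0x4c << 25 → word 0x99791d51
word = 0x99791d51 → little-endian bytes:
  [0]=0x51  [1]=0x1d  [2]=0x79  [3]=0x99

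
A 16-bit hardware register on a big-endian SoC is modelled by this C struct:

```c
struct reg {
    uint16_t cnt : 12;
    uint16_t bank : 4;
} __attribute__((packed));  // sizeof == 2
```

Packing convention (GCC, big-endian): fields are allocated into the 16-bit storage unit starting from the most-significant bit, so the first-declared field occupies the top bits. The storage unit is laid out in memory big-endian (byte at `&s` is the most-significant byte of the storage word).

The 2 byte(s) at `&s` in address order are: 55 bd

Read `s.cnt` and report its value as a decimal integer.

1371

[0]=0x55 [1]=0xbd (big-endian) → word 0x55bd
cnt:12 @ bit 4 → (0x55bd>>4)&0xfff = 0x55b  ←
bank:4 @ bit 0 → (0x55bd>>0)&0xf = 0xd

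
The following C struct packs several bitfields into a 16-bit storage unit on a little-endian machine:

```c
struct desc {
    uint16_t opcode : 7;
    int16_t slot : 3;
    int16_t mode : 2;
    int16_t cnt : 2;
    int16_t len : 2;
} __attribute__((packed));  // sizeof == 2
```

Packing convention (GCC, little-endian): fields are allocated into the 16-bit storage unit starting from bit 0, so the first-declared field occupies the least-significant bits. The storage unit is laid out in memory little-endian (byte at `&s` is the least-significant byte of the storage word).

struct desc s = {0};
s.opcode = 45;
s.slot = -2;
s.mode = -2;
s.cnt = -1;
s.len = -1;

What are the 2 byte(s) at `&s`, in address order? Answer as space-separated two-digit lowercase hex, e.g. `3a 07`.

opcode (7b) val=45 bits=0x2d at bit 0: 0x002d
slot (3b) val=-2 bits=0x6 at bit 7: 0x032d
mode (2b) val=-2 bits=0x2 at bit 10: 0x0b2d
cnt (2b) val=-1 bits=0x3 at bit 12: 0x3b2d
len (2b) val=-1 bits=0x3 at bit 14: 0xfb2d
word = 0xfb2d → little-endian bytes:
  [0]=0x2d  [1]=0xfb

2d fb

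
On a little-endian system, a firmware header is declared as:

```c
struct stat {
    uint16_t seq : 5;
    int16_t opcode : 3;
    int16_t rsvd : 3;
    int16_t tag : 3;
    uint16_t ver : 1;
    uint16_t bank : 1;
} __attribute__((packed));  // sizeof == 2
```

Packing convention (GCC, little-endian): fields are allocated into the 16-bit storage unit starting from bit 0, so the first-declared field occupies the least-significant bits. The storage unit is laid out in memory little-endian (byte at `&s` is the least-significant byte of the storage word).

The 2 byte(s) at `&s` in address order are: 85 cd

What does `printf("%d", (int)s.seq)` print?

5

[0]=0x85 [1]=0xcd (little-endian) → word 0xcd85
seq [0+:5] = (word>>0) & 0x1f = 5  ←
opcode [5+:3] = (word>>5) & 0x7 = 4
rsvd [8+:3] = (word>>8) & 0x7 = 5
tag [11+:3] = (word>>11) & 0x7 = 1
ver [14+:1] = (word>>14) & 0x1 = 1
bank [15+:1] = (word>>15) & 0x1 = 1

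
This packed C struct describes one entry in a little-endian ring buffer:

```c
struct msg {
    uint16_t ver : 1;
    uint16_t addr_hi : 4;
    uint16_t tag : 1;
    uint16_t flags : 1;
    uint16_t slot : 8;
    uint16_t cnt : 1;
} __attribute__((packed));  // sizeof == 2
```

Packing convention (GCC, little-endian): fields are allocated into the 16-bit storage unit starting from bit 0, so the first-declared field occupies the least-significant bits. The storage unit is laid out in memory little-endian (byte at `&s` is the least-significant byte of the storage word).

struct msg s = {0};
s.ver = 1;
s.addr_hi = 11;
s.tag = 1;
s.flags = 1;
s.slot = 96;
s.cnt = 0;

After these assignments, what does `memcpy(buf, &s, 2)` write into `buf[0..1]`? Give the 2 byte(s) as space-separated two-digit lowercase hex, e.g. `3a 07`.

77 30

[0+:1] ver=1 & 0x1 = 0x1; word=0x0001
[1+:4] addr_hi=11 & 0xf = 0xb; word=0x0017
[5+:1] tag=1 & 0x1 = 0x1; word=0x0037
[6+:1] flags=1 & 0x1 = 0x1; word=0x0077
[7+:8] slot=96 & 0xff = 0x60; word=0x3077
[15+:1] cnt=0 & 0x1 = 0x0; word=0x3077
word = 0x3077 → little-endian bytes:
  [0]=0x77  [1]=0x30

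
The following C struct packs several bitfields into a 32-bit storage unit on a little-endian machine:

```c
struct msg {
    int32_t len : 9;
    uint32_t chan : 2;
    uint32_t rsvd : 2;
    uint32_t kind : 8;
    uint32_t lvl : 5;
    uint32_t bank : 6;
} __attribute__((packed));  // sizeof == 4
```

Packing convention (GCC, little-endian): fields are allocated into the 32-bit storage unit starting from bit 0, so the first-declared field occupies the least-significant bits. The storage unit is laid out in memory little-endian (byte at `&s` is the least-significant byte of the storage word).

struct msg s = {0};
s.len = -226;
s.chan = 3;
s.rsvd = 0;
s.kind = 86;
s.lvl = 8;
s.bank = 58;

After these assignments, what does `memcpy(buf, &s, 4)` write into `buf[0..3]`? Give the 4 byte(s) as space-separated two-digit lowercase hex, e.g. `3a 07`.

len:9 = -226 → 0x11e << 0 → word 0x0000011e
chan:2 = 3 → 0x3 << 9 → word 0x0000071e
rsvd:2 = 0 → 0x0 << 11 → word 0x0000071e
kind:8 = 86 → 0x56 << 13 → word 0x000ac71e
lvl:5 = 8 → 0x8 << 21 → word 0x010ac71e
bank:6 = 58 → 0x3a << 26 → word 0xe90ac71e
word = 0xe90ac71e → little-endian bytes:
  [0]=0x1e  [1]=0xc7  [2]=0x0a  [3]=0xe9

1e c7 0a e9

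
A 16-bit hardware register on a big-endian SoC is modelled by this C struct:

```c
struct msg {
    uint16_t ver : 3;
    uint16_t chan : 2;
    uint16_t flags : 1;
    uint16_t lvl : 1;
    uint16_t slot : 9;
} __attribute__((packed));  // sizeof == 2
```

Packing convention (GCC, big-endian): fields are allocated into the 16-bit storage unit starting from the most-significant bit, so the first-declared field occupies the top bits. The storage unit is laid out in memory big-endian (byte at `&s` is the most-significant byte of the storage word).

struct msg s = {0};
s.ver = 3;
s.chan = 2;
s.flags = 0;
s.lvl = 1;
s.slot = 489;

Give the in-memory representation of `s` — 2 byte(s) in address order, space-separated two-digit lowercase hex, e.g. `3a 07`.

73 e9

ver:3 = 3 → 0x3 << 13 → word 0x6000
chan:2 = 2 → 0x2 << 11 → word 0x7000
flags:1 = 0 → 0x0 << 10 → word 0x7000
lvl:1 = 1 → 0x1 << 9 → word 0x7200
slot:9 = 489 → 0x1e9 << 0 → word 0x73e9
word = 0x73e9 → big-endian bytes:
  [0]=0x73  [1]=0xe9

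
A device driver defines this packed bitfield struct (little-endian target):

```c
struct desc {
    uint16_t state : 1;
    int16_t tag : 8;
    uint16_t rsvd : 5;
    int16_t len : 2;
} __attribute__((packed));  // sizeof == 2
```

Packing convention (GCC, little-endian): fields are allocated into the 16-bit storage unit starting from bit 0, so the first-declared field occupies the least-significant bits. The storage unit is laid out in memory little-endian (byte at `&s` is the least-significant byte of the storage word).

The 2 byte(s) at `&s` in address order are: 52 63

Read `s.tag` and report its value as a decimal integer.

-87

[0]=0x52 [1]=0x63 (little-endian) → word 0x6352
state [0+:1] = (word>>0) & 0x1 = 0
tag [1+:8] = (word>>1) & 0xff = 169  ←
rsvd [9+:5] = (word>>9) & 0x1f = 17
len [14+:2] = (word>>14) & 0x3 = 1
tag signed 8b, MSB=1: 169 - 256 = -87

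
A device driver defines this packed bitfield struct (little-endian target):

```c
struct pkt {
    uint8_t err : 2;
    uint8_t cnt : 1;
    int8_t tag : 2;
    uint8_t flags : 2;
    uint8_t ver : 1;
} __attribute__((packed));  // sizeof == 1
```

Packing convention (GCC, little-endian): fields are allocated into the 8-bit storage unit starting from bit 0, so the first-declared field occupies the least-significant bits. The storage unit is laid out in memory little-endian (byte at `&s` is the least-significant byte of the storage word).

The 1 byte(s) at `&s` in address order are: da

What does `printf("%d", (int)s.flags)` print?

2

[0]=0xda (little-endian) → word 0xda
err:2 @ bit 0 → (0xda>>0)&0x3 = 0x2
cnt:1 @ bit 2 → (0xda>>2)&0x1 = 0x0
tag:2 @ bit 3 → (0xda>>3)&0x3 = 0x3
flags:2 @ bit 5 → (0xda>>5)&0x3 = 0x2  ←
ver:1 @ bit 7 → (0xda>>7)&0x1 = 0x1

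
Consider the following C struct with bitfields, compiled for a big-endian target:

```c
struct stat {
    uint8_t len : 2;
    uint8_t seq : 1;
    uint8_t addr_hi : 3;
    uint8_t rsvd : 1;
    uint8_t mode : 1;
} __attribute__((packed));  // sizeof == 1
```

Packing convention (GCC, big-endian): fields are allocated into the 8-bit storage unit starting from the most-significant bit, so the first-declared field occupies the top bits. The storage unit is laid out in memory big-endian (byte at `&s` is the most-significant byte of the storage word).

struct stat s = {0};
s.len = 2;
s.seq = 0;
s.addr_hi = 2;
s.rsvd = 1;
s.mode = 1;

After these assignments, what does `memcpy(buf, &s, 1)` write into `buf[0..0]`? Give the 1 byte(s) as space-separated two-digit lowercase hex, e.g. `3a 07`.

len (2b) val=2 bits=0x2 at bit 6: 0x80
seq (1b) val=0 bits=0x0 at bit 5: 0x80
addr_hi (3b) val=2 bits=0x2 at bit 2: 0x88
rsvd (1b) val=1 bits=0x1 at bit 1: 0x8a
mode (1b) val=1 bits=0x1 at bit 0: 0x8b
word = 0x8b → big-endian bytes:
  [0]=0x8b

8b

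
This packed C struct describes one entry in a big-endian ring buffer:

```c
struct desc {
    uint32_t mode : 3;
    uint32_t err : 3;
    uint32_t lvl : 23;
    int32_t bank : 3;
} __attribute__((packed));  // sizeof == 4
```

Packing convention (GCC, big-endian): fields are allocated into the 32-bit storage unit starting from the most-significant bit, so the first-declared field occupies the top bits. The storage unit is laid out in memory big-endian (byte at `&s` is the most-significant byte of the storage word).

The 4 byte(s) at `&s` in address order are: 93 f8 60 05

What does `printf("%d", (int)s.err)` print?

[0]=0x93 [1]=0xf8 [2]=0x60 [3]=0x05 (big-endian) → word 0x93f86005
mode:3 @ bit 29 → (0x93f86005>>29)&0x7 = 0x4
err:3 @ bit 26 → (0x93f86005>>26)&0x7 = 0x4  ←
lvl:23 @ bit 3 → (0x93f86005>>3)&0x7fffff = 0x7f0c00
bank:3 @ bit 0 → (0x93f86005>>0)&0x7 = 0x5

4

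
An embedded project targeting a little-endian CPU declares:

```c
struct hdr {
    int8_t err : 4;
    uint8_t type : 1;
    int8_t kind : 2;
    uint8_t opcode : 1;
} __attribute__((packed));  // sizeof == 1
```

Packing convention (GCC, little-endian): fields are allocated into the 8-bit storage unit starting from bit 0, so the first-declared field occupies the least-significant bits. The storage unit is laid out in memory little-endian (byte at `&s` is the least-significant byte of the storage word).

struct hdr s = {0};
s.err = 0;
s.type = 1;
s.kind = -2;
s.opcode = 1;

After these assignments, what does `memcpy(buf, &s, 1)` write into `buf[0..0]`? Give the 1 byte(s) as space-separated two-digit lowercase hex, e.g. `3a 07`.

[0+:4] err=0 & 0xf = 0x0; word=0x00
[4+:1] type=1 & 0x1 = 0x1; word=0x10
[5+:2] kind=-2 & 0x3 = 0x2; word=0x50
[7+:1] opcode=1 & 0x1 = 0x1; word=0xd0
word = 0xd0 → little-endian bytes:
  [0]=0xd0

d0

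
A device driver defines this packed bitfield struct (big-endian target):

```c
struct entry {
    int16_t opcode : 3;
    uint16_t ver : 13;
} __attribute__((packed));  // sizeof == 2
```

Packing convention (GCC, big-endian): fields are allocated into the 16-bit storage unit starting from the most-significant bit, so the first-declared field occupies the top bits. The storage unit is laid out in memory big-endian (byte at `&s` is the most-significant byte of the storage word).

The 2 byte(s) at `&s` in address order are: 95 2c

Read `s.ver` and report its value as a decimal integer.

[0]=0x95 [1]=0x2c (big-endian) → word 0x952c
opcode:3 @ bit 13 → (0x952c>>13)&0x7 = 0x4
ver:13 @ bit 0 → (0x952c>>0)&0x1fff = 0x152c  ←

5420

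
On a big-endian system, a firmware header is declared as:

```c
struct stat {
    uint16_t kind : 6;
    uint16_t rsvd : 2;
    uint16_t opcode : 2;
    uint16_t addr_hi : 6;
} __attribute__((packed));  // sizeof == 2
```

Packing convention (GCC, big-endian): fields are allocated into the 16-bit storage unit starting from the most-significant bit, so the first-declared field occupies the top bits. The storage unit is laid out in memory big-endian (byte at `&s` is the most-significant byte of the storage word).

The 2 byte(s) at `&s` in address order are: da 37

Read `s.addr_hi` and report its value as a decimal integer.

55

[0]=0xda [1]=0x37 (big-endian) → word 0xda37
kind:6 @ bit 10 → (0xda37>>10)&0x3f = 0x36
rsvd:2 @ bit 8 → (0xda37>>8)&0x3 = 0x2
opcode:2 @ bit 6 → (0xda37>>6)&0x3 = 0x0
addr_hi:6 @ bit 0 → (0xda37>>0)&0x3f = 0x37  ←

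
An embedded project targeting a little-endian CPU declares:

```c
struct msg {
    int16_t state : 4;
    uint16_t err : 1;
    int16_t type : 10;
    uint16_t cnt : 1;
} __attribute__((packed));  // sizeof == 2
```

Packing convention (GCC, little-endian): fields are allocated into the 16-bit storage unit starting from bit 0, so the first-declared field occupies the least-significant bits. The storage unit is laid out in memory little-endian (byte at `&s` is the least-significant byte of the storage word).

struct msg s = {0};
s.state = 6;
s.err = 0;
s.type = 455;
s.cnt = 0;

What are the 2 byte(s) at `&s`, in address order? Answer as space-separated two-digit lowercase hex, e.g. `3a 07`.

state (4b) val=6 bits=0x6 at bit 0: 0x0006
err (1b) val=0 bits=0x0 at bit 4: 0x0006
type (10b) val=455 bits=0x1c7 at bit 5: 0x38e6
cnt (1b) val=0 bits=0x0 at bit 15: 0x38e6
word = 0x38e6 → little-endian bytes:
  [0]=0xe6  [1]=0x38

e6 38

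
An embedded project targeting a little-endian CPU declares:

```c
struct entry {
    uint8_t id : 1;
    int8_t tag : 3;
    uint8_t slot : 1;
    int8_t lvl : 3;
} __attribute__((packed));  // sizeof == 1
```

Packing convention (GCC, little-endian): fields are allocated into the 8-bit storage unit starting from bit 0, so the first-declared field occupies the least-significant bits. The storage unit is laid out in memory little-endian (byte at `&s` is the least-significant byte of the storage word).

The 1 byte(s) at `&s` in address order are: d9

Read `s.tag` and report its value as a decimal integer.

-4

[0]=0xd9 (little-endian) → word 0xd9
id [0+:1] = (word>>0) & 0x1 = 1
tag [1+:3] = (word>>1) & 0x7 = 4  ←
slot [4+:1] = (word>>4) & 0x1 = 1
lvl [5+:3] = (word>>5) & 0x7 = 6
tag signed 3b, MSB=1: 4 - 8 = -4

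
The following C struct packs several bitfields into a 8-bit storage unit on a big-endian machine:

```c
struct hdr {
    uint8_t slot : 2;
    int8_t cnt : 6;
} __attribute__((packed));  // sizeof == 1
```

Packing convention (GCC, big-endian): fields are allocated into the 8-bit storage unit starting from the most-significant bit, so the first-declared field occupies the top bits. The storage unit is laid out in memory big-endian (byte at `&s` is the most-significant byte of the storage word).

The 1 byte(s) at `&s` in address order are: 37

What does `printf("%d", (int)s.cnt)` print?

[0]=0x37 (big-endian) → word 0x37
slot:2 @ bit 6 → (0x37>>6)&0x3 = 0x0
cnt:6 @ bit 0 → (0x37>>0)&0x3f = 0x37  ←
cnt signed 6b, MSB=1: 55 - 64 = -9

-9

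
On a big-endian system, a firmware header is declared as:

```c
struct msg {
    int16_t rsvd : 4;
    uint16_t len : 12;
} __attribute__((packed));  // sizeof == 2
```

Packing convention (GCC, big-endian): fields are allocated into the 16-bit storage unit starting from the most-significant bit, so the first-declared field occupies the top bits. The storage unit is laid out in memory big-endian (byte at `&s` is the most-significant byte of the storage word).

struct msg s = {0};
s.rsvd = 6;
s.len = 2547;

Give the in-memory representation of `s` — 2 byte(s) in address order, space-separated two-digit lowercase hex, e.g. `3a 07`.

rsvd (4b) val=6 bits=0x6 at bit 12: 0x6000
len (12b) val=2547 bits=0x9f3 at bit 0: 0x69f3
word = 0x69f3 → big-endian bytes:
  [0]=0x69  [1]=0xf3

69 f3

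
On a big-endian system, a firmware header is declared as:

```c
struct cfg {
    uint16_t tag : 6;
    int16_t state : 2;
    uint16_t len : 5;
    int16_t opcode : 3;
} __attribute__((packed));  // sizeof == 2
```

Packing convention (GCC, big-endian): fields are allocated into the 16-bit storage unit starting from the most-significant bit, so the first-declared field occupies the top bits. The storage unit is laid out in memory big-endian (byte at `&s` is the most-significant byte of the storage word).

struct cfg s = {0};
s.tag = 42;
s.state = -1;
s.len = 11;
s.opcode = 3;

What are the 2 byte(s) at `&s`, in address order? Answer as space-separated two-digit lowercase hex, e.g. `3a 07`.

tag (6b) val=42 bits=0x2a at bit 10: 0xa800
state (2b) val=-1 bits=0x3 at bit 8: 0xab00
len (5b) val=11 bits=0xb at bit 3: 0xab58
opcode (3b) val=3 bits=0x3 at bit 0: 0xab5b
word = 0xab5b → big-endian bytes:
  [0]=0xab  [1]=0x5b

ab 5b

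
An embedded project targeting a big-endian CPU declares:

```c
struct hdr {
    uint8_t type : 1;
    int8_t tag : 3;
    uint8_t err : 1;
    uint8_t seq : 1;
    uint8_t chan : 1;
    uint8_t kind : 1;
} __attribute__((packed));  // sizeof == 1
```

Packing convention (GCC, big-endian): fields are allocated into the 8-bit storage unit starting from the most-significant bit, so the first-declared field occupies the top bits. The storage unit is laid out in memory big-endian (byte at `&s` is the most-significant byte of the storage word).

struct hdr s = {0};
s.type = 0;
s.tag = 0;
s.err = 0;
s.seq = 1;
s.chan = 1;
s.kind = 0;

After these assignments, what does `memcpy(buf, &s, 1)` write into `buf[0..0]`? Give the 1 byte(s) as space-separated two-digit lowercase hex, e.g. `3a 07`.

[7+:1] type=0 & 0x1 = 0x0; word=0x00
[4+:3] tag=0 & 0x7 = 0x0; word=0x00
[3+:1] err=0 & 0x1 = 0x0; word=0x00
[2+:1] seq=1 & 0x1 = 0x1; word=0x04
[1+:1] chan=1 & 0x1 = 0x1; word=0x06
[0+:1] kind=0 & 0x1 = 0x0; word=0x06
word = 0x06 → big-endian bytes:
  [0]=0x06

06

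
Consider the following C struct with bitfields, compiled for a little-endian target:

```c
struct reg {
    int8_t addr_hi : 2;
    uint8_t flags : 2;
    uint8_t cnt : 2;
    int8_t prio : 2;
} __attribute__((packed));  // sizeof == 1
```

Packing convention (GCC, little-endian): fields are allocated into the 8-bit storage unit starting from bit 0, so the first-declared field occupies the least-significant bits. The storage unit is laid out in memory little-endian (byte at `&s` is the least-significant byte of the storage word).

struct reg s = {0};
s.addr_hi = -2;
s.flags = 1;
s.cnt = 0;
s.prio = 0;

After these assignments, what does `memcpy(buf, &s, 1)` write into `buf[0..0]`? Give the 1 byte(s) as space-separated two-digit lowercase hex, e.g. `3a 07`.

[0+:2] addr_hi=-2 & 0x3 = 0x2; word=0x02
[2+:2] flags=1 & 0x3 = 0x1; word=0x06
[4+:2] cnt=0 & 0x3 = 0x0; word=0x06
[6+:2] prio=0 & 0x3 = 0x0; word=0x06
word = 0x06 → little-endian bytes:
  [0]=0x06

06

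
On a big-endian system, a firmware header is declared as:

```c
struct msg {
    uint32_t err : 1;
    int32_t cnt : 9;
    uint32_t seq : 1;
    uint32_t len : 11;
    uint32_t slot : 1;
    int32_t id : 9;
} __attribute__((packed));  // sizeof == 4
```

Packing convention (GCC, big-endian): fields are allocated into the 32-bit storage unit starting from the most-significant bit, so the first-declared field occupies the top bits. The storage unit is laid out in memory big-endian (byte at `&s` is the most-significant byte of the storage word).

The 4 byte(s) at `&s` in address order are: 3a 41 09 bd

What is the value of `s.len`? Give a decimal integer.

66

[0]=0x3a [1]=0x41 [2]=0x09 [3]=0xbd (big-endian) → word 0x3a4109bd
err:1 @ bit 31 → (0x3a4109bd>>31)&0x1 = 0x0
cnt:9 @ bit 22 → (0x3a4109bd>>22)&0x1ff = 0xe9
seq:1 @ bit 21 → (0x3a4109bd>>21)&0x1 = 0x0
len:11 @ bit 10 → (0x3a4109bd>>10)&0x7ff = 0x42  ←
slot:1 @ bit 9 → (0x3a4109bd>>9)&0x1 = 0x0
id:9 @ bit 0 → (0x3a4109bd>>0)&0x1ff = 0x1bd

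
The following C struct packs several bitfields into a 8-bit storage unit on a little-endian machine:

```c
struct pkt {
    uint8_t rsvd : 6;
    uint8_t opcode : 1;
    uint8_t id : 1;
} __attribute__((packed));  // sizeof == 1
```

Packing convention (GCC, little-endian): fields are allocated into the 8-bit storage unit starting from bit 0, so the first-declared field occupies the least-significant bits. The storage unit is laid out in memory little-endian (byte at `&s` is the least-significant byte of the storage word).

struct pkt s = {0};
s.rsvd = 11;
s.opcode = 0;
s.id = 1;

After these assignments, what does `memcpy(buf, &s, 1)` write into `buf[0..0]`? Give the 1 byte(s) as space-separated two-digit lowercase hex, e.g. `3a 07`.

8b

rsvd:6 = 11 → 0xb << 0 → word 0x0b
opcode:1 = 0 → 0x0 << 6 → word 0x0b
id:1 = 1 → 0x1 << 7 → word 0x8b
word = 0x8b → little-endian bytes:
  [0]=0x8b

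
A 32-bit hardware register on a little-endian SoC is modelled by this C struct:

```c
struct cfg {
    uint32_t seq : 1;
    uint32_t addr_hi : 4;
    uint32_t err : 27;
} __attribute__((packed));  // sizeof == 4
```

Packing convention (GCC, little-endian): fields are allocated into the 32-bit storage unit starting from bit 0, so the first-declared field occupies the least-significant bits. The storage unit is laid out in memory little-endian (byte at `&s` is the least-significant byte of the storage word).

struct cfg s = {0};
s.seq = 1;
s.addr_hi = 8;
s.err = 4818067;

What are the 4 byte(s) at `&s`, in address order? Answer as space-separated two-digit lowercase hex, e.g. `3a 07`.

71 92 30 09

[0+:1] seq=1 & 0x1 = 0x1; word=0x00000001
[1+:4] addr_hi=8 & 0xf = 0x8; word=0x00000011
[5+:27] err=4818067 & 0x7ffffff = 0x498493; word=0x09309271
word = 0x09309271 → little-endian bytes:
  [0]=0x71  [1]=0x92  [2]=0x30  [3]=0x09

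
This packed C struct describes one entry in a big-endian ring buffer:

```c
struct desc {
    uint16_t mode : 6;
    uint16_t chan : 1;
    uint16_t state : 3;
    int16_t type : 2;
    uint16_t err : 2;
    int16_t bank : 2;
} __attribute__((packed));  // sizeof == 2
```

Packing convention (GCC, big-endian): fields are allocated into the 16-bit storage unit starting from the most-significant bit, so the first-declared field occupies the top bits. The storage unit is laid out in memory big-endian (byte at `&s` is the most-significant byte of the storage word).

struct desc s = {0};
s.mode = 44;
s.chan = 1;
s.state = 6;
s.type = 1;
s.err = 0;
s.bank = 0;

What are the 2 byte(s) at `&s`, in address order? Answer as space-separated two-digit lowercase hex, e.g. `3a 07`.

[10+:6] mode=44 & 0x3f = 0x2c; word=0xb000
[9+:1] chan=1 & 0x1 = 0x1; word=0xb200
[6+:3] state=6 & 0x7 = 0x6; word=0xb380
[4+:2] type=1 & 0x3 = 0x1; word=0xb390
[2+:2] err=0 & 0x3 = 0x0; word=0xb390
[0+:2] bank=0 & 0x3 = 0x0; word=0xb390
word = 0xb390 → big-endian bytes:
  [0]=0xb3  [1]=0x90

b3 90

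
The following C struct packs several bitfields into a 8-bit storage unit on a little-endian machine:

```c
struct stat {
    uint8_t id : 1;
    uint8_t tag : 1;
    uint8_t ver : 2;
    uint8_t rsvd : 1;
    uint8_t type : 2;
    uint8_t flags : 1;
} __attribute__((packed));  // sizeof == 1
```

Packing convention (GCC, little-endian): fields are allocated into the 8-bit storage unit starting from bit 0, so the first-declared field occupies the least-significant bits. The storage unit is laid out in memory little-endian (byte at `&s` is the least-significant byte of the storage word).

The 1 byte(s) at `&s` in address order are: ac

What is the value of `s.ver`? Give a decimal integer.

3

[0]=0xac (little-endian) → word 0xac
id [0+:1] = (word>>0) & 0x1 = 0
tag [1+:1] = (word>>1) & 0x1 = 0
ver [2+:2] = (word>>2) & 0x3 = 3  ←
rsvd [4+:1] = (word>>4) & 0x1 = 0
type [5+:2] = (word>>5) & 0x3 = 1
flags [7+:1] = (word>>7) & 0x1 = 1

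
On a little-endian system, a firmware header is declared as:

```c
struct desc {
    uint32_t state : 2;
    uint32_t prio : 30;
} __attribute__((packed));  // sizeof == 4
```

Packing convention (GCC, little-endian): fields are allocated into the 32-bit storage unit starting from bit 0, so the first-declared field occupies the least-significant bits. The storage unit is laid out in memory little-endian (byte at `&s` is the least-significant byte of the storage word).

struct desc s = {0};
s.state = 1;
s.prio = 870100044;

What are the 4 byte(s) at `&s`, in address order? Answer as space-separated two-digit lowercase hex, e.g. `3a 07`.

state (2b) val=1 bits=0x1 at bit 0: 0x00000001
prio (30b) val=870100044 bits=0x33dcac4c at bit 2: 0xcf72b131
word = 0xcf72b131 → little-endian bytes:
  [0]=0x31  [1]=0xb1  [2]=0x72  [3]=0xcf

31 b1 72 cf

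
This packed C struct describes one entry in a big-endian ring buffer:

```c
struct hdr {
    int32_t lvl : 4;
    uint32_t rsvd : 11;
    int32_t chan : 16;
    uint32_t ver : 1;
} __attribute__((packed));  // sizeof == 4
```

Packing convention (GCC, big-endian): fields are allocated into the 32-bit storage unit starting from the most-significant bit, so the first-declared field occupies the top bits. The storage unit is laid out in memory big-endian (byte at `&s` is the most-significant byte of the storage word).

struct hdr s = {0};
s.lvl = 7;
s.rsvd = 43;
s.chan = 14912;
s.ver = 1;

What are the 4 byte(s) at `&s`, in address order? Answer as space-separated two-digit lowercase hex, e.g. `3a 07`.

70 56 74 81

[28+:4] lvl=7 & 0xf = 0x7; word=0x70000000
[17+:11] rsvd=43 & 0x7ff = 0x2b; word=0x70560000
[1+:16] chan=14912 & 0xffff = 0x3a40; word=0x70567480
[0+:1] ver=1 & 0x1 = 0x1; word=0x70567481
word = 0x70567481 → big-endian bytes:
  [0]=0x70  [1]=0x56  [2]=0x74  [3]=0x81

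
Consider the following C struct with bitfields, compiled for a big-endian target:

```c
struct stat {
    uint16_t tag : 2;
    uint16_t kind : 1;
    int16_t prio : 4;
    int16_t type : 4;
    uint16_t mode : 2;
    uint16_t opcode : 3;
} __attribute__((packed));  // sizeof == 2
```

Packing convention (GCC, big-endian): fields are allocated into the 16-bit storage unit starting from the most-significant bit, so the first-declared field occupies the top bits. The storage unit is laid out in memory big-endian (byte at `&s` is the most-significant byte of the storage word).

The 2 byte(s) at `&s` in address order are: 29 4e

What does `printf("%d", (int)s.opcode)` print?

[0]=0x29 [1]=0x4e (big-endian) → word 0x294e
tag:2 @ bit 14 → (0x294e>>14)&0x3 = 0x0
kind:1 @ bit 13 → (0x294e>>13)&0x1 = 0x1
prio:4 @ bit 9 → (0x294e>>9)&0xf = 0x4
type:4 @ bit 5 → (0x294e>>5)&0xf = 0xa
mode:2 @ bit 3 → (0x294e>>3)&0x3 = 0x1
opcode:3 @ bit 0 → (0x294e>>0)&0x7 = 0x6  ←

6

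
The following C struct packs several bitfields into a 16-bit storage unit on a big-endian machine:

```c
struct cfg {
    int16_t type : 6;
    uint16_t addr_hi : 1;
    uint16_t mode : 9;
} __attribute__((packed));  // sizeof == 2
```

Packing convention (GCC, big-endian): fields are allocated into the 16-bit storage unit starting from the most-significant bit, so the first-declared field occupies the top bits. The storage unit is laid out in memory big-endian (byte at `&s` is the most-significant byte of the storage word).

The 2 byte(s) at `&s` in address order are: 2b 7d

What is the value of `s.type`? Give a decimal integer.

10

[0]=0x2b [1]=0x7d (big-endian) → word 0x2b7d
type:6 @ bit 10 → (0x2b7d>>10)&0x3f = 0xa  ←
addr_hi:1 @ bit 9 → (0x2b7d>>9)&0x1 = 0x1
mode:9 @ bit 0 → (0x2b7d>>0)&0x1ff = 0x17d
type signed 6b, MSB=0: value = 10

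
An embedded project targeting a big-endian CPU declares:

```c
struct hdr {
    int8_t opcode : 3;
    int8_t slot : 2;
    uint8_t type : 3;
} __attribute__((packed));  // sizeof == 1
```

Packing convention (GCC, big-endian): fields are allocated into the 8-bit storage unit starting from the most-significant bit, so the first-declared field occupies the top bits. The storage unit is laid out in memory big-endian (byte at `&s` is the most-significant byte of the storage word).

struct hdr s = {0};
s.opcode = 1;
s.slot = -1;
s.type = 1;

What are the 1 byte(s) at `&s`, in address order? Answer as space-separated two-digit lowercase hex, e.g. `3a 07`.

[5+:3] opcode=1 & 0x7 = 0x1; word=0x20
[3+:2] slot=-1 & 0x3 = 0x3; word=0x38
[0+:3] type=1 & 0x7 = 0x1; word=0x39
word = 0x39 → big-endian bytes:
  [0]=0x39

39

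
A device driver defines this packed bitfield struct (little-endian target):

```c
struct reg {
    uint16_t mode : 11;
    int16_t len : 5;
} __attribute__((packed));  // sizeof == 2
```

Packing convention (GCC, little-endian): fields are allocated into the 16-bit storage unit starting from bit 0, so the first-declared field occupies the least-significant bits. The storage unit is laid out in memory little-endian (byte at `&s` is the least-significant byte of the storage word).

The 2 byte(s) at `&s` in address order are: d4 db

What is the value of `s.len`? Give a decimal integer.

[0]=0xd4 [1]=0xdb (little-endian) → word 0xdbd4
mode [0+:11] = (word>>0) & 0x7ff = 980
len [11+:5] = (word>>11) & 0x1f = 27  ←
len signed 5b, MSB=1: 27 - 32 = -5

-5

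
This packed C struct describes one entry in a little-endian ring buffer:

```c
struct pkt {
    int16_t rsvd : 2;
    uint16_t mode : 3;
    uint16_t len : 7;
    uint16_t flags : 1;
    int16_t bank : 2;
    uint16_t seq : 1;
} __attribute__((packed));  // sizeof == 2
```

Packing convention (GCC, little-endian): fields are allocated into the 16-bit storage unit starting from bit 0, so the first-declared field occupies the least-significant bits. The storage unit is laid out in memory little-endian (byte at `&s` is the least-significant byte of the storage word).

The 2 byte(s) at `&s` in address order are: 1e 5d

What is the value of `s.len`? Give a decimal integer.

104

[0]=0x1e [1]=0x5d (little-endian) → word 0x5d1e
rsvd:2 @ bit 0 → (0x5d1e>>0)&0x3 = 0x2
mode:3 @ bit 2 → (0x5d1e>>2)&0x7 = 0x7
len:7 @ bit 5 → (0x5d1e>>5)&0x7f = 0x68  ←
flags:1 @ bit 12 → (0x5d1e>>12)&0x1 = 0x1
bank:2 @ bit 13 → (0x5d1e>>13)&0x3 = 0x2
seq:1 @ bit 15 → (0x5d1e>>15)&0x1 = 0x0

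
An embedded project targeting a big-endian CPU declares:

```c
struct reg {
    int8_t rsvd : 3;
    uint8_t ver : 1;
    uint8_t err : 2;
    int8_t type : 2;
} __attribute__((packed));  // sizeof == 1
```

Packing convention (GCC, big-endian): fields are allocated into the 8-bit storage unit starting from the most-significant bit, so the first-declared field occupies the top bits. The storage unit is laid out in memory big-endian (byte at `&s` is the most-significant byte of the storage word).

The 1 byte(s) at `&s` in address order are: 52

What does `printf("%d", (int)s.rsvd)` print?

2

[0]=0x52 (big-endian) → word 0x52
rsvd:3 @ bit 5 → (0x52>>5)&0x7 = 0x2  ←
ver:1 @ bit 4 → (0x52>>4)&0x1 = 0x1
err:2 @ bit 2 → (0x52>>2)&0x3 = 0x0
type:2 @ bit 0 → (0x52>>0)&0x3 = 0x2
rsvd signed 3b, MSB=0: value = 2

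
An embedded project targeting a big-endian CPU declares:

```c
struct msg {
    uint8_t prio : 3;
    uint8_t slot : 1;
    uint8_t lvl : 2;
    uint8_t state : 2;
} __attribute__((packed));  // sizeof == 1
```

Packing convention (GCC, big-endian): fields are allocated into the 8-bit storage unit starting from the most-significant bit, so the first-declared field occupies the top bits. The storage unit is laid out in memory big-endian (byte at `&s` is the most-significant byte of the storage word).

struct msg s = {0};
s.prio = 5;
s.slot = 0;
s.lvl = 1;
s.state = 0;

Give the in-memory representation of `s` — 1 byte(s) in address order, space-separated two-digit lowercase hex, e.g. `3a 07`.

a4

[5+:3] prio=5 & 0x7 = 0x5; word=0xa0
[4+:1] slot=0 & 0x1 = 0x0; word=0xa0
[2+:2] lvl=1 & 0x3 = 0x1; word=0xa4
[0+:2] state=0 & 0x3 = 0x0; word=0xa4
word = 0xa4 → big-endian bytes:
  [0]=0xa4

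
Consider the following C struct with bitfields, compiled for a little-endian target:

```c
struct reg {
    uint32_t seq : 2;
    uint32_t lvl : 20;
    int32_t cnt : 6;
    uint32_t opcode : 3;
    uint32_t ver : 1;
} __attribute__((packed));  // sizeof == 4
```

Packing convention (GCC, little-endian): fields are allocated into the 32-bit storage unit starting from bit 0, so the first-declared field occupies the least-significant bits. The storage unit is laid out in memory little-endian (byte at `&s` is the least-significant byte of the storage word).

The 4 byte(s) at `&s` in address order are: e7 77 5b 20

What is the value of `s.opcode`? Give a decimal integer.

2

[0]=0xe7 [1]=0x77 [2]=0x5b [3]=0x20 (little-endian) → word 0x205b77e7
seq [0+:2] = (word>>0) & 0x3 = 3
lvl [2+:20] = (word>>2) & 0xfffff = 450041
cnt [22+:6] = (word>>22) & 0x3f = 1
opcode [28+:3] = (word>>28) & 0x7 = 2  ←
ver [31+:1] = (word>>31) & 0x1 = 0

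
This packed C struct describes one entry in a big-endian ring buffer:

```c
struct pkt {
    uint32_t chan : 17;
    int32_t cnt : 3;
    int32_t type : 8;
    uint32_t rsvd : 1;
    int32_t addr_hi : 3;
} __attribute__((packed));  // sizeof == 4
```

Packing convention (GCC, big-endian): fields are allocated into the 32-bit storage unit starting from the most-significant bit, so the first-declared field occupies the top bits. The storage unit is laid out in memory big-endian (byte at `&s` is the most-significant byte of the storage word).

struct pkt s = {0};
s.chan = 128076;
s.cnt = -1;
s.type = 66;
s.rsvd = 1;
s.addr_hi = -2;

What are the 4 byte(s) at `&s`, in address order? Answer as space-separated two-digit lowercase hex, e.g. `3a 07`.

[15+:17] chan=128076 & 0x1ffff = 0x1f44c; word=0xfa260000
[12+:3] cnt=-1 & 0x7 = 0x7; word=0xfa267000
[4+:8] type=66 & 0xff = 0x42; word=0xfa267420
[3+:1] rsvd=1 & 0x1 = 0x1; word=0xfa267428
[0+:3] addr_hi=-2 & 0x7 = 0x6; word=0xfa26742e
word = 0xfa26742e → big-endian bytes:
  [0]=0xfa  [1]=0x26  [2]=0x74  [3]=0x2e

fa 26 74 2e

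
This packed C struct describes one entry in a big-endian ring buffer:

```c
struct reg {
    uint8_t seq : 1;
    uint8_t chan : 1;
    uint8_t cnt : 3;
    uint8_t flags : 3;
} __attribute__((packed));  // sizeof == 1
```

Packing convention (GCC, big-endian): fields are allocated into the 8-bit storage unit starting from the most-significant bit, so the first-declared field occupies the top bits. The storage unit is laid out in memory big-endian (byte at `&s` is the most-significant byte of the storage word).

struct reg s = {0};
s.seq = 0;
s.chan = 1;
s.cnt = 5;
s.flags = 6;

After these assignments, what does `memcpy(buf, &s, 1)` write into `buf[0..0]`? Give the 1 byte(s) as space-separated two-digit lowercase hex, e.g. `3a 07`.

6e

seq:1 = 0 → 0x0 << 7 → word 0x00
chan:1 = 1 → 0x1 << 6 → word 0x40
cnt:3 = 5 → 0x5 << 3 → word 0x68
flags:3 = 6 → 0x6 << 0 → word 0x6e
word = 0x6e → big-endian bytes:
  [0]=0x6e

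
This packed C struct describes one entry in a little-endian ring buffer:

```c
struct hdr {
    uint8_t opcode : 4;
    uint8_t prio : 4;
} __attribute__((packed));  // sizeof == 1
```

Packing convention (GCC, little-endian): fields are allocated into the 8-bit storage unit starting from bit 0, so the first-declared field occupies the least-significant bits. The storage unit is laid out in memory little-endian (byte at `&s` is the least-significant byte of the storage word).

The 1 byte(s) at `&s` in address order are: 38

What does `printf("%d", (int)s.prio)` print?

[0]=0x38 (little-endian) → word 0x38
opcode:4 @ bit 0 → (0x38>>0)&0xf = 0x8
prio:4 @ bit 4 → (0x38>>4)&0xf = 0x3  ←

3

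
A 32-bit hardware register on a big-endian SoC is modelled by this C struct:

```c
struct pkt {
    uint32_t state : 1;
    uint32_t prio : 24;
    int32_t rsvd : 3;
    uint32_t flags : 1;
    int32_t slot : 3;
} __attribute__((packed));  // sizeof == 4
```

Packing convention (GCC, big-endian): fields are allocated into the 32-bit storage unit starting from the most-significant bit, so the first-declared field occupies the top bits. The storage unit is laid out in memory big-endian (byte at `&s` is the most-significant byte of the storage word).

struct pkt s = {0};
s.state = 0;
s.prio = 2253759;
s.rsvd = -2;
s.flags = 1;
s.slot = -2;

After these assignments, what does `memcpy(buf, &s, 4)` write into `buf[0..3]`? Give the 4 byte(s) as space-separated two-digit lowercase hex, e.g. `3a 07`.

11 31 df ee

state:1 = 0 → 0x0 << 31 → word 0x00000000
prio:24 = 2253759 → 0x2263bf << 7 → word 0x1131df80
rsvd:3 = -2 → 0x6 << 4 → word 0x1131dfe0
flags:1 = 1 → 0x1 << 3 → word 0x1131dfe8
slot:3 = -2 → 0x6 << 0 → word 0x1131dfee
word = 0x1131dfee → big-endian bytes:
  [0]=0x11  [1]=0x31  [2]=0xdf  [3]=0xee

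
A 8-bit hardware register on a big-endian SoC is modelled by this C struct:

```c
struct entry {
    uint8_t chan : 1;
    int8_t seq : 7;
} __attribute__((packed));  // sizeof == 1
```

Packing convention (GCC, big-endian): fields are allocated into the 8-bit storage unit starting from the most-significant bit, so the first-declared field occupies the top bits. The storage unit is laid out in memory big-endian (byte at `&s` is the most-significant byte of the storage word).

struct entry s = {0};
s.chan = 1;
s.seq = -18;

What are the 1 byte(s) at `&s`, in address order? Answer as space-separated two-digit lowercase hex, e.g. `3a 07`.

ee

[7+:1] chan=1 & 0x1 = 0x1; word=0x80
[0+:7] seq=-18 & 0x7f = 0x6e; word=0xee
word = 0xee → big-endian bytes:
  [0]=0xee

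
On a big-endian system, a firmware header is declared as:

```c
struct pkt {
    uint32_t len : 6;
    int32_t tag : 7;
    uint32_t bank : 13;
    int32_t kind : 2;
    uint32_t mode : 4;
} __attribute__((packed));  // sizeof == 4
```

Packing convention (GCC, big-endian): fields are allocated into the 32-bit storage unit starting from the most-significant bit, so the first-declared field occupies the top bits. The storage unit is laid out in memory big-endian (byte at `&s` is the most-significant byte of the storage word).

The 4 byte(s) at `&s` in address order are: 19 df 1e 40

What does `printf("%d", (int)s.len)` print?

[0]=0x19 [1]=0xdf [2]=0x1e [3]=0x40 (big-endian) → word 0x19df1e40
len:6 @ bit 26 → (0x19df1e40>>26)&0x3f = 0x6  ←
tag:7 @ bit 19 → (0x19df1e40>>19)&0x7f = 0x3b
bank:13 @ bit 6 → (0x19df1e40>>6)&0x1fff = 0x1c79
kind:2 @ bit 4 → (0x19df1e40>>4)&0x3 = 0x0
mode:4 @ bit 0 → (0x19df1e40>>0)&0xf = 0x0

6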